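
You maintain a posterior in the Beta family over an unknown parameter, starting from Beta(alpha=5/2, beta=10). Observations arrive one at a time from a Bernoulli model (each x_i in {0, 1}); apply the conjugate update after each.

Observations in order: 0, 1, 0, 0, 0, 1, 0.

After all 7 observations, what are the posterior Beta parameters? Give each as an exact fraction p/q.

obs 1: x=0 → posterior Beta(5/2, 11)
obs 2: x=1 → posterior Beta(7/2, 11)
obs 3: x=0 → posterior Beta(7/2, 12)
obs 4: x=0 → posterior Beta(7/2, 13)
obs 5: x=0 → posterior Beta(7/2, 14)
obs 6: x=1 → posterior Beta(9/2, 14)
obs 7: x=0 → posterior Beta(9/2, 15)

alpha=9/2, beta=15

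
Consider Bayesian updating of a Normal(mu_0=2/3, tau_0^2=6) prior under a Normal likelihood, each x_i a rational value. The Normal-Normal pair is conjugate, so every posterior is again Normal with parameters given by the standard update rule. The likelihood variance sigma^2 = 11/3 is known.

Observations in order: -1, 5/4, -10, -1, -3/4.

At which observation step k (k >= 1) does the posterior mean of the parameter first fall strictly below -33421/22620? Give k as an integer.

obs 1: x=-1 → posterior Normal(-32/87, 66/29)
obs 2: x=5/4 → posterior Normal(71/282, 66/47)
obs 3: x=-10 → posterior Normal(-1009/390, 66/65)
obs 4: x=-1 → posterior Normal(-1117/498, 66/83)
obs 5: x=-3/4 → posterior Normal(-599/303, 66/101)

k = 3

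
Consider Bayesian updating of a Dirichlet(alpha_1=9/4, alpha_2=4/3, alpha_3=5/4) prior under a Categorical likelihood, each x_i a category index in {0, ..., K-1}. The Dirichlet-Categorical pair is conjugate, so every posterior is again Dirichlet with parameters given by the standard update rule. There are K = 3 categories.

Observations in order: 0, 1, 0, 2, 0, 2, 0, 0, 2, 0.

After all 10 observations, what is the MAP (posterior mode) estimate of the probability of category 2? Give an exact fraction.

39/142

obs 1: x=0 → posterior Dirichlet(13/4, 4/3, 5/4)
obs 2: x=1 → posterior Dirichlet(13/4, 7/3, 5/4)
obs 3: x=0 → posterior Dirichlet(17/4, 7/3, 5/4)
obs 4: x=2 → posterior Dirichlet(17/4, 7/3, 9/4)
obs 5: x=0 → posterior Dirichlet(21/4, 7/3, 9/4)
obs 6: x=2 → posterior Dirichlet(21/4, 7/3, 13/4)
obs 7: x=0 → posterior Dirichlet(25/4, 7/3, 13/4)
obs 8: x=0 → posterior Dirichlet(29/4, 7/3, 13/4)
obs 9: x=2 → posterior Dirichlet(29/4, 7/3, 17/4)
obs 10: x=0 → posterior Dirichlet(33/4, 7/3, 17/4)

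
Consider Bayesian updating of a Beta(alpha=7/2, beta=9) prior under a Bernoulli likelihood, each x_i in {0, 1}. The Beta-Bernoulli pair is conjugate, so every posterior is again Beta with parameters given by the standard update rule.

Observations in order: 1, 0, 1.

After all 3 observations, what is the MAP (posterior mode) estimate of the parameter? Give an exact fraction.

1/3

obs 1: x=1 → posterior Beta(9/2, 9)
obs 2: x=0 → posterior Beta(9/2, 10)
obs 3: x=1 → posterior Beta(11/2, 10)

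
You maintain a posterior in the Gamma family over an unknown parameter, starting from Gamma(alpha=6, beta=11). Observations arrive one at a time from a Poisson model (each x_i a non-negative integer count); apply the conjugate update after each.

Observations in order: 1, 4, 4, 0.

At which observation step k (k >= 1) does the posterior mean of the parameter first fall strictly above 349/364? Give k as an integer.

obs 1: x=1 → posterior Gamma(7, 12)
obs 2: x=4 → posterior Gamma(11, 13)
obs 3: x=4 → posterior Gamma(15, 14)
obs 4: x=0 → posterior Gamma(15, 15)

k = 3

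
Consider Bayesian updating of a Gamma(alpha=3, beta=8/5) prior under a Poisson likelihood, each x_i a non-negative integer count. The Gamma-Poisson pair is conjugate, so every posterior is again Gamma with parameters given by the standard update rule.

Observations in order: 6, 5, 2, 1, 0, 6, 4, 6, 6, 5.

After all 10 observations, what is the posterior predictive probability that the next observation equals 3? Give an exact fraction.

246542756082413661038221819886752847353082370939621225916836622310537805137182720000/1235618976702798935445355553262014372279738889204978017029699882524921795130521648789

obs 1: x=6 → posterior Gamma(9, 13/5)
obs 2: x=5 → posterior Gamma(14, 18/5)
obs 3: x=2 → posterior Gamma(16, 23/5)
obs 4: x=1 → posterior Gamma(17, 28/5)
obs 5: x=0 → posterior Gamma(17, 33/5)
obs 6: x=6 → posterior Gamma(23, 38/5)
obs 7: x=4 → posterior Gamma(27, 43/5)
obs 8: x=6 → posterior Gamma(33, 48/5)
obs 9: x=6 → posterior Gamma(39, 53/5)
obs 10: x=5 → posterior Gamma(44, 58/5)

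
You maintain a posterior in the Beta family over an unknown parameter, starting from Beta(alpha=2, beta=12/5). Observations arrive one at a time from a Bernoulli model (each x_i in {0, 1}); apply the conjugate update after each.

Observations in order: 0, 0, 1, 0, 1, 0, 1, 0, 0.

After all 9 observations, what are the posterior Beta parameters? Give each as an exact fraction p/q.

alpha=5, beta=42/5

obs 1: x=0 → posterior Beta(2, 17/5)
obs 2: x=0 → posterior Beta(2, 22/5)
obs 3: x=1 → posterior Beta(3, 22/5)
obs 4: x=0 → posterior Beta(3, 27/5)
obs 5: x=1 → posterior Beta(4, 27/5)
obs 6: x=0 → posterior Beta(4, 32/5)
obs 7: x=1 → posterior Beta(5, 32/5)
obs 8: x=0 → posterior Beta(5, 37/5)
obs 9: x=0 → posterior Beta(5, 42/5)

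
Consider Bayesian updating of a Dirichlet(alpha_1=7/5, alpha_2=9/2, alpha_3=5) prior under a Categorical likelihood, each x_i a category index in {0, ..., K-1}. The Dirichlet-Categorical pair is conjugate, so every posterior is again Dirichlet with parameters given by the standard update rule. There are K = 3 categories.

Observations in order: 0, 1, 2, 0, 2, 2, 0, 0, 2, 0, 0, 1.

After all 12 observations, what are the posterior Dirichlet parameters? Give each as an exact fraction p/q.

obs 1: x=0 → posterior Dirichlet(12/5, 9/2, 5)
obs 2: x=1 → posterior Dirichlet(12/5, 11/2, 5)
obs 3: x=2 → posterior Dirichlet(12/5, 11/2, 6)
obs 4: x=0 → posterior Dirichlet(17/5, 11/2, 6)
obs 5: x=2 → posterior Dirichlet(17/5, 11/2, 7)
obs 6: x=2 → posterior Dirichlet(17/5, 11/2, 8)
obs 7: x=0 → posterior Dirichlet(22/5, 11/2, 8)
obs 8: x=0 → posterior Dirichlet(27/5, 11/2, 8)
obs 9: x=2 → posterior Dirichlet(27/5, 11/2, 9)
obs 10: x=0 → posterior Dirichlet(32/5, 11/2, 9)
obs 11: x=0 → posterior Dirichlet(37/5, 11/2, 9)
obs 12: x=1 → posterior Dirichlet(37/5, 13/2, 9)

alpha_1=37/5, alpha_2=13/2, alpha_3=9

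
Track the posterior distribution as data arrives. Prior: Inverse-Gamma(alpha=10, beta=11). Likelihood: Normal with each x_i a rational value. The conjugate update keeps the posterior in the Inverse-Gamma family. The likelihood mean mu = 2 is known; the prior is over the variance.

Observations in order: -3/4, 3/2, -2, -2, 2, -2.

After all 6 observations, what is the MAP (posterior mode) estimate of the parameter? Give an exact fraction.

obs 1: x=-3/4 → posterior Inverse-Gamma(21/2, 473/32)
obs 2: x=3/2 → posterior Inverse-Gamma(11, 477/32)
obs 3: x=-2 → posterior Inverse-Gamma(23/2, 733/32)
obs 4: x=-2 → posterior Inverse-Gamma(12, 989/32)
obs 5: x=2 → posterior Inverse-Gamma(25/2, 989/32)
obs 6: x=-2 → posterior Inverse-Gamma(13, 1245/32)

1245/448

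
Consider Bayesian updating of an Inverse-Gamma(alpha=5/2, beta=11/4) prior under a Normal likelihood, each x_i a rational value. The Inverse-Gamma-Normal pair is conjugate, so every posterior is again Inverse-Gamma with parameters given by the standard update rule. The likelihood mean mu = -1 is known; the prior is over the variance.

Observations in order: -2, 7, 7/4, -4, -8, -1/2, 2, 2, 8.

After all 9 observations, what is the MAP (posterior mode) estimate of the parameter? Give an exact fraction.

3765/256

obs 1: x=-2 → posterior Inverse-Gamma(3, 13/4)
obs 2: x=7 → posterior Inverse-Gamma(7/2, 141/4)
obs 3: x=7/4 → posterior Inverse-Gamma(4, 1249/32)
obs 4: x=-4 → posterior Inverse-Gamma(9/2, 1393/32)
obs 5: x=-8 → posterior Inverse-Gamma(5, 2177/32)
obs 6: x=-1/2 → posterior Inverse-Gamma(11/2, 2181/32)
obs 7: x=2 → posterior Inverse-Gamma(6, 2325/32)
obs 8: x=2 → posterior Inverse-Gamma(13/2, 2469/32)
obs 9: x=8 → posterior Inverse-Gamma(7, 3765/32)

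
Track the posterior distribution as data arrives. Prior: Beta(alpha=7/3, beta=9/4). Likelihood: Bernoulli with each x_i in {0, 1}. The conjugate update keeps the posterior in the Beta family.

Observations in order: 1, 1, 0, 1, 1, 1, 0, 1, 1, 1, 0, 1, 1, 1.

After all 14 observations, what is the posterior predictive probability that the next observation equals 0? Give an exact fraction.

63/223

obs 1: x=1 → posterior Beta(10/3, 9/4)
obs 2: x=1 → posterior Beta(13/3, 9/4)
obs 3: x=0 → posterior Beta(13/3, 13/4)
obs 4: x=1 → posterior Beta(16/3, 13/4)
obs 5: x=1 → posterior Beta(19/3, 13/4)
obs 6: x=1 → posterior Beta(22/3, 13/4)
obs 7: x=0 → posterior Beta(22/3, 17/4)
obs 8: x=1 → posterior Beta(25/3, 17/4)
obs 9: x=1 → posterior Beta(28/3, 17/4)
obs 10: x=1 → posterior Beta(31/3, 17/4)
obs 11: x=0 → posterior Beta(31/3, 21/4)
obs 12: x=1 → posterior Beta(34/3, 21/4)
obs 13: x=1 → posterior Beta(37/3, 21/4)
obs 14: x=1 → posterior Beta(40/3, 21/4)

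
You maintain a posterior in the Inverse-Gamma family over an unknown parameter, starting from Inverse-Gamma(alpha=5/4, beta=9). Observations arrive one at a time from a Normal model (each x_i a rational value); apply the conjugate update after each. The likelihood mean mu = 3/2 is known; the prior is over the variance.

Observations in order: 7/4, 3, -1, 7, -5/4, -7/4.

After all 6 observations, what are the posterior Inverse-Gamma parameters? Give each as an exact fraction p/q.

obs 1: x=7/4 → posterior Inverse-Gamma(7/4, 289/32)
obs 2: x=3 → posterior Inverse-Gamma(9/4, 325/32)
obs 3: x=-1 → posterior Inverse-Gamma(11/4, 425/32)
obs 4: x=7 → posterior Inverse-Gamma(13/4, 909/32)
obs 5: x=-5/4 → posterior Inverse-Gamma(15/4, 515/16)
obs 6: x=-7/4 → posterior Inverse-Gamma(17/4, 1199/32)

alpha=17/4, beta=1199/32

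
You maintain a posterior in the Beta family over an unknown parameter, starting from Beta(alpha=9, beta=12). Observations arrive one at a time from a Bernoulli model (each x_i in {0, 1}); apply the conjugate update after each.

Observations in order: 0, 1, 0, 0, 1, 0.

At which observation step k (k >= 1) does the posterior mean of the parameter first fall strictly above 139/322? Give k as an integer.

k = 2

obs 1: x=0 → posterior Beta(9, 13)
obs 2: x=1 → posterior Beta(10, 13)
obs 3: x=0 → posterior Beta(10, 14)
obs 4: x=0 → posterior Beta(10, 15)
obs 5: x=1 → posterior Beta(11, 15)
obs 6: x=0 → posterior Beta(11, 16)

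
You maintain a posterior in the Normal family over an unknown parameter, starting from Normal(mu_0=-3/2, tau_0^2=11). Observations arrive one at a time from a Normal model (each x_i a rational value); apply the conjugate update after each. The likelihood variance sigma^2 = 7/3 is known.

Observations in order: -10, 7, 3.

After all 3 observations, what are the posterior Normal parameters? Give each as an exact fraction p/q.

mu_0=-21/212, tau_0^2=77/106

obs 1: x=-10 → posterior Normal(-681/80, 77/40)
obs 2: x=7 → posterior Normal(-3/2, 77/73)
obs 3: x=3 → posterior Normal(-21/212, 77/106)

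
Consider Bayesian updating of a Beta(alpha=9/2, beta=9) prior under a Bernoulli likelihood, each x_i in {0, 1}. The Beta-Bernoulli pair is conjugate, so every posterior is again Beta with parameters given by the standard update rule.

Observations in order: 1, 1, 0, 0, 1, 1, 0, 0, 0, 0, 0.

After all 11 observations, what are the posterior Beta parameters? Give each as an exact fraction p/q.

alpha=17/2, beta=16

obs 1: x=1 → posterior Beta(11/2, 9)
obs 2: x=1 → posterior Beta(13/2, 9)
obs 3: x=0 → posterior Beta(13/2, 10)
obs 4: x=0 → posterior Beta(13/2, 11)
obs 5: x=1 → posterior Beta(15/2, 11)
obs 6: x=1 → posterior Beta(17/2, 11)
obs 7: x=0 → posterior Beta(17/2, 12)
obs 8: x=0 → posterior Beta(17/2, 13)
obs 9: x=0 → posterior Beta(17/2, 14)
obs 10: x=0 → posterior Beta(17/2, 15)
obs 11: x=0 → posterior Beta(17/2, 16)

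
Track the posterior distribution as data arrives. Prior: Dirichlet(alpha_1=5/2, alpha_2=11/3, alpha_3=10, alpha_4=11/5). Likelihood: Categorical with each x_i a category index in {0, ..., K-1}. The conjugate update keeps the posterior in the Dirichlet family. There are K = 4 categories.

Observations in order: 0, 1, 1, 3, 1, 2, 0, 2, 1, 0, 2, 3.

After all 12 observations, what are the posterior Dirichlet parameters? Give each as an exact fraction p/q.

obs 1: x=0 → posterior Dirichlet(7/2, 11/3, 10, 11/5)
obs 2: x=1 → posterior Dirichlet(7/2, 14/3, 10, 11/5)
obs 3: x=1 → posterior Dirichlet(7/2, 17/3, 10, 11/5)
obs 4: x=3 → posterior Dirichlet(7/2, 17/3, 10, 16/5)
obs 5: x=1 → posterior Dirichlet(7/2, 20/3, 10, 16/5)
obs 6: x=2 → posterior Dirichlet(7/2, 20/3, 11, 16/5)
obs 7: x=0 → posterior Dirichlet(9/2, 20/3, 11, 16/5)
obs 8: x=2 → posterior Dirichlet(9/2, 20/3, 12, 16/5)
obs 9: x=1 → posterior Dirichlet(9/2, 23/3, 12, 16/5)
obs 10: x=0 → posterior Dirichlet(11/2, 23/3, 12, 16/5)
obs 11: x=2 → posterior Dirichlet(11/2, 23/3, 13, 16/5)
obs 12: x=3 → posterior Dirichlet(11/2, 23/3, 13, 21/5)

alpha_1=11/2, alpha_2=23/3, alpha_3=13, alpha_4=21/5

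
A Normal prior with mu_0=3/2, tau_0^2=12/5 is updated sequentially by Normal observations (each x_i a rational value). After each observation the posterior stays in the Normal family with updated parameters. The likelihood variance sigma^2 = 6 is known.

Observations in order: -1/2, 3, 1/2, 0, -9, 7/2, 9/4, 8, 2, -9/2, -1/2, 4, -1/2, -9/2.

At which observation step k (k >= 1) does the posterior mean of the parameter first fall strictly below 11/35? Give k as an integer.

obs 1: x=-1/2 → posterior Normal(13/14, 12/7)
obs 2: x=3 → posterior Normal(25/18, 4/3)
obs 3: x=1/2 → posterior Normal(27/22, 12/11)
obs 4: x=0 → posterior Normal(27/26, 12/13)
obs 5: x=-9 → posterior Normal(-3/10, 4/5)
obs 6: x=7/2 → posterior Normal(5/34, 12/17)
obs 7: x=9/4 → posterior Normal(7/19, 12/19)
obs 8: x=8 → posterior Normal(23/21, 4/7)
obs 9: x=2 → posterior Normal(27/23, 12/23)
obs 10: x=-9/2 → posterior Normal(18/25, 12/25)
obs 11: x=-1/2 → posterior Normal(17/27, 4/9)
obs 12: x=4 → posterior Normal(25/29, 12/29)
obs 13: x=-1/2 → posterior Normal(24/31, 12/31)
obs 14: x=-9/2 → posterior Normal(5/11, 4/11)

k = 5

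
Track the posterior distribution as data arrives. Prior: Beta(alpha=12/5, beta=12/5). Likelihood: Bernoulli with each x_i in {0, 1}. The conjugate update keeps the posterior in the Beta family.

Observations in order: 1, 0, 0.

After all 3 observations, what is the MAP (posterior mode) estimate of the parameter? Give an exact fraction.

12/29

obs 1: x=1 → posterior Beta(17/5, 12/5)
obs 2: x=0 → posterior Beta(17/5, 17/5)
obs 3: x=0 → posterior Beta(17/5, 22/5)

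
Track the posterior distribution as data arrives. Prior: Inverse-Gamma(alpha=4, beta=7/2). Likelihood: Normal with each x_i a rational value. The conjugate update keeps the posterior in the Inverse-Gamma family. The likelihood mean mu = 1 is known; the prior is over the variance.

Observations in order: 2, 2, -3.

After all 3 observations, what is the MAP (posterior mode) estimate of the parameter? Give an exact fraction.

obs 1: x=2 → posterior Inverse-Gamma(9/2, 4)
obs 2: x=2 → posterior Inverse-Gamma(5, 9/2)
obs 3: x=-3 → posterior Inverse-Gamma(11/2, 25/2)

25/13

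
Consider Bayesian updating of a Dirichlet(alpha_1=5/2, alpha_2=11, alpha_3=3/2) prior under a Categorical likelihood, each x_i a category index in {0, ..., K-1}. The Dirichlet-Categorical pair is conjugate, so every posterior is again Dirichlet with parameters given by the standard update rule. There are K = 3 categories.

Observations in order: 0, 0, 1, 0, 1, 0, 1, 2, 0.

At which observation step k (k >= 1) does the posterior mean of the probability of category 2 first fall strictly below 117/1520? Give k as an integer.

obs 1: x=0 → posterior Dirichlet(7/2, 11, 3/2)
obs 2: x=0 → posterior Dirichlet(9/2, 11, 3/2)
obs 3: x=1 → posterior Dirichlet(9/2, 12, 3/2)
obs 4: x=0 → posterior Dirichlet(11/2, 12, 3/2)
obs 5: x=1 → posterior Dirichlet(11/2, 13, 3/2)
obs 6: x=0 → posterior Dirichlet(13/2, 13, 3/2)
obs 7: x=1 → posterior Dirichlet(13/2, 14, 3/2)
obs 8: x=2 → posterior Dirichlet(13/2, 14, 5/2)
obs 9: x=0 → posterior Dirichlet(15/2, 14, 5/2)

k = 5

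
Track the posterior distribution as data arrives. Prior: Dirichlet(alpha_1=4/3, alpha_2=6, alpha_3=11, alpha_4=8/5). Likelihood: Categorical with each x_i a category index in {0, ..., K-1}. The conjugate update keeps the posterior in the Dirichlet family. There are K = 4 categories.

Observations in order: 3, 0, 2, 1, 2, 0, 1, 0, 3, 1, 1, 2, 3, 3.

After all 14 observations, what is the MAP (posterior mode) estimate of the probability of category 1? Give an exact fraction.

obs 1: x=3 → posterior Dirichlet(4/3, 6, 11, 13/5)
obs 2: x=0 → posterior Dirichlet(7/3, 6, 11, 13/5)
obs 3: x=2 → posterior Dirichlet(7/3, 6, 12, 13/5)
obs 4: x=1 → posterior Dirichlet(7/3, 7, 12, 13/5)
obs 5: x=2 → posterior Dirichlet(7/3, 7, 13, 13/5)
obs 6: x=0 → posterior Dirichlet(10/3, 7, 13, 13/5)
obs 7: x=1 → posterior Dirichlet(10/3, 8, 13, 13/5)
obs 8: x=0 → posterior Dirichlet(13/3, 8, 13, 13/5)
obs 9: x=3 → posterior Dirichlet(13/3, 8, 13, 18/5)
obs 10: x=1 → posterior Dirichlet(13/3, 9, 13, 18/5)
obs 11: x=1 → posterior Dirichlet(13/3, 10, 13, 18/5)
obs 12: x=2 → posterior Dirichlet(13/3, 10, 14, 18/5)
obs 13: x=3 → posterior Dirichlet(13/3, 10, 14, 23/5)
obs 14: x=3 → posterior Dirichlet(13/3, 10, 14, 28/5)

135/449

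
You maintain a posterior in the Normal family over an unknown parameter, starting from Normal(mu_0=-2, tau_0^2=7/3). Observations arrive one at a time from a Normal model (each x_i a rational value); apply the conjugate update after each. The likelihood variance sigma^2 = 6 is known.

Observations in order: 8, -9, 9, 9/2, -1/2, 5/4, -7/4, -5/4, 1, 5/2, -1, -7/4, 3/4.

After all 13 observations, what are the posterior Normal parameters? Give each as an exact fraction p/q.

mu_0=185/436, tau_0^2=42/109

obs 1: x=8 → posterior Normal(4/5, 42/25)
obs 2: x=-9 → posterior Normal(-43/32, 21/16)
obs 3: x=9 → posterior Normal(20/39, 14/13)
obs 4: x=9/2 → posterior Normal(103/92, 21/23)
obs 5: x=-1/2 → posterior Normal(48/53, 42/53)
obs 6: x=5/4 → posterior Normal(227/240, 7/10)
obs 7: x=-7/4 → posterior Normal(89/134, 42/67)
obs 8: x=-5/4 → posterior Normal(143/296, 21/37)
obs 9: x=1 → posterior Normal(19/36, 14/27)
obs 10: x=5/2 → posterior Normal(241/352, 21/44)
obs 11: x=-1 → posterior Normal(213/380, 42/95)
obs 12: x=-7/4 → posterior Normal(41/102, 7/17)
obs 13: x=3/4 → posterior Normal(185/436, 42/109)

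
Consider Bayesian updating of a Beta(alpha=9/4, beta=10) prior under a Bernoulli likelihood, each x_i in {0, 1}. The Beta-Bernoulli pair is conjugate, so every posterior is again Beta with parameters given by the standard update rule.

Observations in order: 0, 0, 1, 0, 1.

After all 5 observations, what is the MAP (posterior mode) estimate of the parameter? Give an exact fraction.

obs 1: x=0 → posterior Beta(9/4, 11)
obs 2: x=0 → posterior Beta(9/4, 12)
obs 3: x=1 → posterior Beta(13/4, 12)
obs 4: x=0 → posterior Beta(13/4, 13)
obs 5: x=1 → posterior Beta(17/4, 13)

13/61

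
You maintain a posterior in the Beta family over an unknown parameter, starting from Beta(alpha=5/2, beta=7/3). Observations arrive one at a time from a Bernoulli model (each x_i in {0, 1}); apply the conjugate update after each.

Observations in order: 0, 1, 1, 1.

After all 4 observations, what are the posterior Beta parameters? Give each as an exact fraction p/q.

obs 1: x=0 → posterior Beta(5/2, 10/3)
obs 2: x=1 → posterior Beta(7/2, 10/3)
obs 3: x=1 → posterior Beta(9/2, 10/3)
obs 4: x=1 → posterior Beta(11/2, 10/3)

alpha=11/2, beta=10/3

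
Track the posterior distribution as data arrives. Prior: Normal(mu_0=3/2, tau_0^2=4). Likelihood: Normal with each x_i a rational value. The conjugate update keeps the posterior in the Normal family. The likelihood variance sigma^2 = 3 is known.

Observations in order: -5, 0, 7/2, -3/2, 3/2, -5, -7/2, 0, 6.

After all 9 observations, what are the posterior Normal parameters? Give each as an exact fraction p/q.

obs 1: x=-5 → posterior Normal(-31/14, 12/7)
obs 2: x=0 → posterior Normal(-31/22, 12/11)
obs 3: x=7/2 → posterior Normal(-1/10, 4/5)
obs 4: x=-3/2 → posterior Normal(-15/38, 12/19)
obs 5: x=3/2 → posterior Normal(-3/46, 12/23)
obs 6: x=-5 → posterior Normal(-43/54, 4/9)
obs 7: x=-7/2 → posterior Normal(-71/62, 12/31)
obs 8: x=0 → posterior Normal(-71/70, 12/35)
obs 9: x=6 → posterior Normal(-23/78, 4/13)

mu_0=-23/78, tau_0^2=4/13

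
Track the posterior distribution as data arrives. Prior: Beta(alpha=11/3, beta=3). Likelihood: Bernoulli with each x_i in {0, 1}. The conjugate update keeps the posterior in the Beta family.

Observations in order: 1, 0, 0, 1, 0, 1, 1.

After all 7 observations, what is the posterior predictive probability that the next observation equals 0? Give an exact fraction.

obs 1: x=1 → posterior Beta(14/3, 3)
obs 2: x=0 → posterior Beta(14/3, 4)
obs 3: x=0 → posterior Beta(14/3, 5)
obs 4: x=1 → posterior Beta(17/3, 5)
obs 5: x=0 → posterior Beta(17/3, 6)
obs 6: x=1 → posterior Beta(20/3, 6)
obs 7: x=1 → posterior Beta(23/3, 6)

18/41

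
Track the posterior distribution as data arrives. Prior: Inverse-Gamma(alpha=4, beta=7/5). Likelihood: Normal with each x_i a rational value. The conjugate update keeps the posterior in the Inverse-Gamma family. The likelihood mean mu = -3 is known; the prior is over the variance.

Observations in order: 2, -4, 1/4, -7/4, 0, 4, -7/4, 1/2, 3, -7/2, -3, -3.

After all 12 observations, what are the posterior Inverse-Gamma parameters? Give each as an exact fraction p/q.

alpha=10, beta=11919/160

obs 1: x=2 → posterior Inverse-Gamma(9/2, 139/10)
obs 2: x=-4 → posterior Inverse-Gamma(5, 72/5)
obs 3: x=1/4 → posterior Inverse-Gamma(11/2, 3149/160)
obs 4: x=-7/4 → posterior Inverse-Gamma(6, 1637/80)
obs 5: x=0 → posterior Inverse-Gamma(13/2, 1997/80)
obs 6: x=4 → posterior Inverse-Gamma(7, 3957/80)
obs 7: x=-7/4 → posterior Inverse-Gamma(15/2, 8039/160)
obs 8: x=1/2 → posterior Inverse-Gamma(8, 9019/160)
obs 9: x=3 → posterior Inverse-Gamma(17/2, 11899/160)
obs 10: x=-7/2 → posterior Inverse-Gamma(9, 11919/160)
obs 11: x=-3 → posterior Inverse-Gamma(19/2, 11919/160)
obs 12: x=-3 → posterior Inverse-Gamma(10, 11919/160)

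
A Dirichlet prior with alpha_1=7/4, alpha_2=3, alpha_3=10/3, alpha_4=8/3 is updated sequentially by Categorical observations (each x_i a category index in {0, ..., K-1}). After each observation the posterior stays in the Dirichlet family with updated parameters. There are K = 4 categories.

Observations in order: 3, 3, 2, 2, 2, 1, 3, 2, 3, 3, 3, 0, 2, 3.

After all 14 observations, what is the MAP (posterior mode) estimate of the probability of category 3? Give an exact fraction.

obs 1: x=3 → posterior Dirichlet(7/4, 3, 10/3, 11/3)
obs 2: x=3 → posterior Dirichlet(7/4, 3, 10/3, 14/3)
obs 3: x=2 → posterior Dirichlet(7/4, 3, 13/3, 14/3)
obs 4: x=2 → posterior Dirichlet(7/4, 3, 16/3, 14/3)
obs 5: x=2 → posterior Dirichlet(7/4, 3, 19/3, 14/3)
obs 6: x=1 → posterior Dirichlet(7/4, 4, 19/3, 14/3)
obs 7: x=3 → posterior Dirichlet(7/4, 4, 19/3, 17/3)
obs 8: x=2 → posterior Dirichlet(7/4, 4, 22/3, 17/3)
obs 9: x=3 → posterior Dirichlet(7/4, 4, 22/3, 20/3)
obs 10: x=3 → posterior Dirichlet(7/4, 4, 22/3, 23/3)
obs 11: x=3 → posterior Dirichlet(7/4, 4, 22/3, 26/3)
obs 12: x=0 → posterior Dirichlet(11/4, 4, 22/3, 26/3)
obs 13: x=2 → posterior Dirichlet(11/4, 4, 25/3, 26/3)
obs 14: x=3 → posterior Dirichlet(11/4, 4, 25/3, 29/3)

104/249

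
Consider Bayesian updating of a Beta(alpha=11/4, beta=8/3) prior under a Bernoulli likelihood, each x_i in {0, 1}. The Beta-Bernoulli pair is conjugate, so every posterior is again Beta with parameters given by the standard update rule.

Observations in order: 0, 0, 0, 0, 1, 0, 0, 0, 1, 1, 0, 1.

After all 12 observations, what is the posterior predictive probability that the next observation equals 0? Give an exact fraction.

128/209

obs 1: x=0 → posterior Beta(11/4, 11/3)
obs 2: x=0 → posterior Beta(11/4, 14/3)
obs 3: x=0 → posterior Beta(11/4, 17/3)
obs 4: x=0 → posterior Beta(11/4, 20/3)
obs 5: x=1 → posterior Beta(15/4, 20/3)
obs 6: x=0 → posterior Beta(15/4, 23/3)
obs 7: x=0 → posterior Beta(15/4, 26/3)
obs 8: x=0 → posterior Beta(15/4, 29/3)
obs 9: x=1 → posterior Beta(19/4, 29/3)
obs 10: x=1 → posterior Beta(23/4, 29/3)
obs 11: x=0 → posterior Beta(23/4, 32/3)
obs 12: x=1 → posterior Beta(27/4, 32/3)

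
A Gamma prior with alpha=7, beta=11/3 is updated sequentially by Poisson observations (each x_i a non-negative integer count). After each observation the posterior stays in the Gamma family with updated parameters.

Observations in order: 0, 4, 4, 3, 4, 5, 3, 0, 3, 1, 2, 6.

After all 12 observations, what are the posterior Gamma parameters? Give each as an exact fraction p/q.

alpha=42, beta=47/3

obs 1: x=0 → posterior Gamma(7, 14/3)
obs 2: x=4 → posterior Gamma(11, 17/3)
obs 3: x=4 → posterior Gamma(15, 20/3)
obs 4: x=3 → posterior Gamma(18, 23/3)
obs 5: x=4 → posterior Gamma(22, 26/3)
obs 6: x=5 → posterior Gamma(27, 29/3)
obs 7: x=3 → posterior Gamma(30, 32/3)
obs 8: x=0 → posterior Gamma(30, 35/3)
obs 9: x=3 → posterior Gamma(33, 38/3)
obs 10: x=1 → posterior Gamma(34, 41/3)
obs 11: x=2 → posterior Gamma(36, 44/3)
obs 12: x=6 → posterior Gamma(42, 47/3)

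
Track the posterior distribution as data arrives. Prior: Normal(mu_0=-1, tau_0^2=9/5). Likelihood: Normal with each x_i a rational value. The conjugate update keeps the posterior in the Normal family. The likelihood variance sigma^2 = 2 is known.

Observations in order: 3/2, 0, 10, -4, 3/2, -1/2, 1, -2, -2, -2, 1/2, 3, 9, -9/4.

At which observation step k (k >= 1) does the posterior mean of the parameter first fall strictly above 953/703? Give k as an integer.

k = 3

obs 1: x=3/2 → posterior Normal(7/38, 18/19)
obs 2: x=0 → posterior Normal(1/8, 9/14)
obs 3: x=10 → posterior Normal(187/74, 18/37)
obs 4: x=-4 → posterior Normal(5/4, 9/23)
obs 5: x=3/2 → posterior Normal(71/55, 18/55)
obs 6: x=-1/2 → posterior Normal(133/128, 9/32)
obs 7: x=1 → posterior Normal(151/146, 18/73)
obs 8: x=-2 → posterior Normal(115/164, 9/41)
obs 9: x=-2 → posterior Normal(79/182, 18/91)
obs 10: x=-2 → posterior Normal(43/200, 9/50)
obs 11: x=1/2 → posterior Normal(26/109, 18/109)
obs 12: x=3 → posterior Normal(53/118, 9/59)
obs 13: x=9 → posterior Normal(134/127, 18/127)
obs 14: x=-9/4 → posterior Normal(455/544, 9/68)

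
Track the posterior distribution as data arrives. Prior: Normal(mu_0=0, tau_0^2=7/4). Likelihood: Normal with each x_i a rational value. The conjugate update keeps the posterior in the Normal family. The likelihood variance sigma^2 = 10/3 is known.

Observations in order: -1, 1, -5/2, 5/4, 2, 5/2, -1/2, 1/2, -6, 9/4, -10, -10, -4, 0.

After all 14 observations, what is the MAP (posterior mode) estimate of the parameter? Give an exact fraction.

obs 1: x=-1 → posterior Normal(-21/61, 70/61)
obs 2: x=1 → posterior Normal(0, 35/41)
obs 3: x=-5/2 → posterior Normal(-105/206, 70/103)
obs 4: x=5/4 → posterior Normal(-105/496, 35/62)
obs 5: x=2 → posterior Normal(63/580, 14/29)
obs 6: x=5/2 → posterior Normal(273/664, 35/83)
obs 7: x=-1/2 → posterior Normal(21/68, 70/187)
obs 8: x=1/2 → posterior Normal(21/64, 35/104)
obs 9: x=-6 → posterior Normal(-231/916, 70/229)
obs 10: x=9/4 → posterior Normal(-21/500, 7/25)
obs 11: x=-10 → posterior Normal(-441/542, 70/271)
obs 12: x=-10 → posterior Normal(-861/584, 35/146)
obs 13: x=-4 → posterior Normal(-1029/626, 70/313)
obs 14: x=0 → posterior Normal(-1029/668, 35/167)

-1029/668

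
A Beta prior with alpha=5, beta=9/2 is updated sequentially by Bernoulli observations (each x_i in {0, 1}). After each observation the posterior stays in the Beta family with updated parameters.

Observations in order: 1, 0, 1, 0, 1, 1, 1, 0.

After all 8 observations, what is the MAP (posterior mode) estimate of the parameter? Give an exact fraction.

obs 1: x=1 → posterior Beta(6, 9/2)
obs 2: x=0 → posterior Beta(6, 11/2)
obs 3: x=1 → posterior Beta(7, 11/2)
obs 4: x=0 → posterior Beta(7, 13/2)
obs 5: x=1 → posterior Beta(8, 13/2)
obs 6: x=1 → posterior Beta(9, 13/2)
obs 7: x=1 → posterior Beta(10, 13/2)
obs 8: x=0 → posterior Beta(10, 15/2)

18/31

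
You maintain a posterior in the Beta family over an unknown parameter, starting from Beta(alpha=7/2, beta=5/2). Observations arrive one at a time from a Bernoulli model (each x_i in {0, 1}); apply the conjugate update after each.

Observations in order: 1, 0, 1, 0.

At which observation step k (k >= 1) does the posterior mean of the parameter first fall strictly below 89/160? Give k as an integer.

obs 1: x=1 → posterior Beta(9/2, 5/2)
obs 2: x=0 → posterior Beta(9/2, 7/2)
obs 3: x=1 → posterior Beta(11/2, 7/2)
obs 4: x=0 → posterior Beta(11/2, 9/2)

k = 4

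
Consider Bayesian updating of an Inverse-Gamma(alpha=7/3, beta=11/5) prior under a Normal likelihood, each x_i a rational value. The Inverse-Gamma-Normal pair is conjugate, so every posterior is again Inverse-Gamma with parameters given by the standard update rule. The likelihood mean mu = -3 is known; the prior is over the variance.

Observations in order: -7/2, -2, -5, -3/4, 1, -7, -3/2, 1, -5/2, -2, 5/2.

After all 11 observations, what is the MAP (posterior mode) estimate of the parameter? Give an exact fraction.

obs 1: x=-7/2 → posterior Inverse-Gamma(17/6, 93/40)
obs 2: x=-2 → posterior Inverse-Gamma(10/3, 113/40)
obs 3: x=-5 → posterior Inverse-Gamma(23/6, 193/40)
obs 4: x=-3/4 → posterior Inverse-Gamma(13/3, 1177/160)
obs 5: x=1 → posterior Inverse-Gamma(29/6, 2457/160)
obs 6: x=-7 → posterior Inverse-Gamma(16/3, 3737/160)
obs 7: x=-3/2 → posterior Inverse-Gamma(35/6, 3917/160)
obs 8: x=1 → posterior Inverse-Gamma(19/3, 5197/160)
obs 9: x=-5/2 → posterior Inverse-Gamma(41/6, 5217/160)
obs 10: x=-2 → posterior Inverse-Gamma(22/3, 5297/160)
obs 11: x=5/2 → posterior Inverse-Gamma(47/6, 7717/160)

23151/4240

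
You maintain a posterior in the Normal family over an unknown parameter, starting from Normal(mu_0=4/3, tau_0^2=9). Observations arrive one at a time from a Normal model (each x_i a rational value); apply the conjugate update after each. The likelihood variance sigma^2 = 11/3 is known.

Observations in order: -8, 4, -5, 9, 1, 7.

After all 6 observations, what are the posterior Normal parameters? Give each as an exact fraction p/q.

obs 1: x=-8 → posterior Normal(-302/57, 99/38)
obs 2: x=4 → posterior Normal(-56/39, 99/65)
obs 3: x=-5 → posterior Normal(-685/276, 99/92)
obs 4: x=9 → posterior Normal(44/357, 99/119)
obs 5: x=1 → posterior Normal(125/438, 99/146)
obs 6: x=7 → posterior Normal(4/3, 99/173)

mu_0=4/3, tau_0^2=99/173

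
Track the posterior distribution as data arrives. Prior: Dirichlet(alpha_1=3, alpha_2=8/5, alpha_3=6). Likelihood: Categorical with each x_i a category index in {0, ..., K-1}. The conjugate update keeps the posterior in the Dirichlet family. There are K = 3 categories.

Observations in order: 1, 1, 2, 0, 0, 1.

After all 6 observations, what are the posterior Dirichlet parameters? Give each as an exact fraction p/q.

obs 1: x=1 → posterior Dirichlet(3, 13/5, 6)
obs 2: x=1 → posterior Dirichlet(3, 18/5, 6)
obs 3: x=2 → posterior Dirichlet(3, 18/5, 7)
obs 4: x=0 → posterior Dirichlet(4, 18/5, 7)
obs 5: x=0 → posterior Dirichlet(5, 18/5, 7)
obs 6: x=1 → posterior Dirichlet(5, 23/5, 7)

alpha_1=5, alpha_2=23/5, alpha_3=7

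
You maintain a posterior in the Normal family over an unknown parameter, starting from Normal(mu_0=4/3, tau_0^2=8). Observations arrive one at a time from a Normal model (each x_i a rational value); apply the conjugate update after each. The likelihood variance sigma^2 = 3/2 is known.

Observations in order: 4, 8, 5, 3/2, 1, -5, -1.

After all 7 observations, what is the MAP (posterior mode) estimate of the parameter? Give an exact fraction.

44/23

obs 1: x=4 → posterior Normal(68/19, 24/19)
obs 2: x=8 → posterior Normal(28/5, 24/35)
obs 3: x=5 → posterior Normal(92/17, 8/17)
obs 4: x=3/2 → posterior Normal(300/67, 24/67)
obs 5: x=1 → posterior Normal(316/83, 24/83)
obs 6: x=-5 → posterior Normal(236/99, 8/33)
obs 7: x=-1 → posterior Normal(44/23, 24/115)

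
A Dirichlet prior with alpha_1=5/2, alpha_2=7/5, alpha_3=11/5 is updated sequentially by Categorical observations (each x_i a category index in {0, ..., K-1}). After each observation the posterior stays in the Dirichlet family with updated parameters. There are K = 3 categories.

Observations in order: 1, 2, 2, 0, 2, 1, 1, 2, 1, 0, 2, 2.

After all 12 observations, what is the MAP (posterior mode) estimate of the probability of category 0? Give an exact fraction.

obs 1: x=1 → posterior Dirichlet(5/2, 12/5, 11/5)
obs 2: x=2 → posterior Dirichlet(5/2, 12/5, 16/5)
obs 3: x=2 → posterior Dirichlet(5/2, 12/5, 21/5)
obs 4: x=0 → posterior Dirichlet(7/2, 12/5, 21/5)
obs 5: x=2 → posterior Dirichlet(7/2, 12/5, 26/5)
obs 6: x=1 → posterior Dirichlet(7/2, 17/5, 26/5)
obs 7: x=1 → posterior Dirichlet(7/2, 22/5, 26/5)
obs 8: x=2 → posterior Dirichlet(7/2, 22/5, 31/5)
obs 9: x=1 → posterior Dirichlet(7/2, 27/5, 31/5)
obs 10: x=0 → posterior Dirichlet(9/2, 27/5, 31/5)
obs 11: x=2 → posterior Dirichlet(9/2, 27/5, 36/5)
obs 12: x=2 → posterior Dirichlet(9/2, 27/5, 41/5)

35/151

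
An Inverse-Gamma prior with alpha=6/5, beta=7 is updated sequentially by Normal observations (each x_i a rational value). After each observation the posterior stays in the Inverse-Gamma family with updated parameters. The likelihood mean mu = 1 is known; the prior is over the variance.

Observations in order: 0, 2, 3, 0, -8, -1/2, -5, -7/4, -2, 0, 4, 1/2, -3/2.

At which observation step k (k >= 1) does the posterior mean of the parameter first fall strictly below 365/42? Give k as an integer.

k = 2

obs 1: x=0 → posterior Inverse-Gamma(17/10, 15/2)
obs 2: x=2 → posterior Inverse-Gamma(11/5, 8)
obs 3: x=3 → posterior Inverse-Gamma(27/10, 10)
obs 4: x=0 → posterior Inverse-Gamma(16/5, 21/2)
obs 5: x=-8 → posterior Inverse-Gamma(37/10, 51)
obs 6: x=-1/2 → posterior Inverse-Gamma(21/5, 417/8)
obs 7: x=-5 → posterior Inverse-Gamma(47/10, 561/8)
obs 8: x=-7/4 → posterior Inverse-Gamma(26/5, 2365/32)
obs 9: x=-2 → posterior Inverse-Gamma(57/10, 2509/32)
obs 10: x=0 → posterior Inverse-Gamma(31/5, 2525/32)
obs 11: x=4 → posterior Inverse-Gamma(67/10, 2669/32)
obs 12: x=1/2 → posterior Inverse-Gamma(36/5, 2673/32)
obs 13: x=-3/2 → posterior Inverse-Gamma(77/10, 2773/32)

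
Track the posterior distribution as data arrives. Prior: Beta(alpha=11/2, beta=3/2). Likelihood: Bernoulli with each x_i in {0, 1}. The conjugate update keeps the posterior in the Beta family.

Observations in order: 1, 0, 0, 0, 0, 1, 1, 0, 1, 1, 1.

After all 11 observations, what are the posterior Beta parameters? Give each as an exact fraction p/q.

obs 1: x=1 → posterior Beta(13/2, 3/2)
obs 2: x=0 → posterior Beta(13/2, 5/2)
obs 3: x=0 → posterior Beta(13/2, 7/2)
obs 4: x=0 → posterior Beta(13/2, 9/2)
obs 5: x=0 → posterior Beta(13/2, 11/2)
obs 6: x=1 → posterior Beta(15/2, 11/2)
obs 7: x=1 → posterior Beta(17/2, 11/2)
obs 8: x=0 → posterior Beta(17/2, 13/2)
obs 9: x=1 → posterior Beta(19/2, 13/2)
obs 10: x=1 → posterior Beta(21/2, 13/2)
obs 11: x=1 → posterior Beta(23/2, 13/2)

alpha=23/2, beta=13/2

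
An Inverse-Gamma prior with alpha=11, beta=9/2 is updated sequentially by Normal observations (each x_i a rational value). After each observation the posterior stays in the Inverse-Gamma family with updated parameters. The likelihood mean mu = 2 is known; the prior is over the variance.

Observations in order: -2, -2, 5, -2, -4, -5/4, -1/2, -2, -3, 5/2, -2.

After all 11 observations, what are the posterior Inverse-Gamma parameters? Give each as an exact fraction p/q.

obs 1: x=-2 → posterior Inverse-Gamma(23/2, 25/2)
obs 2: x=-2 → posterior Inverse-Gamma(12, 41/2)
obs 3: x=5 → posterior Inverse-Gamma(25/2, 25)
obs 4: x=-2 → posterior Inverse-Gamma(13, 33)
obs 5: x=-4 → posterior Inverse-Gamma(27/2, 51)
obs 6: x=-5/4 → posterior Inverse-Gamma(14, 1801/32)
obs 7: x=-1/2 → posterior Inverse-Gamma(29/2, 1901/32)
obs 8: x=-2 → posterior Inverse-Gamma(15, 2157/32)
obs 9: x=-3 → posterior Inverse-Gamma(31/2, 2557/32)
obs 10: x=5/2 → posterior Inverse-Gamma(16, 2561/32)
obs 11: x=-2 → posterior Inverse-Gamma(33/2, 2817/32)

alpha=33/2, beta=2817/32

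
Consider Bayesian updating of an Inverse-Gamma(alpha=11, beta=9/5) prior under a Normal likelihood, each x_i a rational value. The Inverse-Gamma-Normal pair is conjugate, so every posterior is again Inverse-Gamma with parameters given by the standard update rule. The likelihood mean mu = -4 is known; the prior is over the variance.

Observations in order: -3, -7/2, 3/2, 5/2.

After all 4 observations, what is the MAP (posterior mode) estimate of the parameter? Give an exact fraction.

obs 1: x=-3 → posterior Inverse-Gamma(23/2, 23/10)
obs 2: x=-7/2 → posterior Inverse-Gamma(12, 97/40)
obs 3: x=3/2 → posterior Inverse-Gamma(25/2, 351/20)
obs 4: x=5/2 → posterior Inverse-Gamma(13, 1547/40)

221/80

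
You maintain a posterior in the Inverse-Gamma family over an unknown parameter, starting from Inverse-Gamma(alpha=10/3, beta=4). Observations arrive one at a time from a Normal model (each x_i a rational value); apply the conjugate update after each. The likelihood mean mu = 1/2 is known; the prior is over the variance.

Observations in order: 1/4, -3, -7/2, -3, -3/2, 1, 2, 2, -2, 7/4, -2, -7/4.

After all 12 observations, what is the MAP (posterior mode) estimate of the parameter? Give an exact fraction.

3669/992

obs 1: x=1/4 → posterior Inverse-Gamma(23/6, 129/32)
obs 2: x=-3 → posterior Inverse-Gamma(13/3, 325/32)
obs 3: x=-7/2 → posterior Inverse-Gamma(29/6, 581/32)
obs 4: x=-3 → posterior Inverse-Gamma(16/3, 777/32)
obs 5: x=-3/2 → posterior Inverse-Gamma(35/6, 841/32)
obs 6: x=1 → posterior Inverse-Gamma(19/3, 845/32)
obs 7: x=2 → posterior Inverse-Gamma(41/6, 881/32)
obs 8: x=2 → posterior Inverse-Gamma(22/3, 917/32)
obs 9: x=-2 → posterior Inverse-Gamma(47/6, 1017/32)
obs 10: x=7/4 → posterior Inverse-Gamma(25/3, 521/16)
obs 11: x=-2 → posterior Inverse-Gamma(53/6, 571/16)
obs 12: x=-7/4 → posterior Inverse-Gamma(28/3, 1223/32)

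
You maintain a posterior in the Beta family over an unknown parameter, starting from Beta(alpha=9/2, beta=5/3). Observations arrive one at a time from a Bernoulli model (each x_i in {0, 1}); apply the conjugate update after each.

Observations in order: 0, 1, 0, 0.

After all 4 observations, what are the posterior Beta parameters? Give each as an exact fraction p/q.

alpha=11/2, beta=14/3

obs 1: x=0 → posterior Beta(9/2, 8/3)
obs 2: x=1 → posterior Beta(11/2, 8/3)
obs 3: x=0 → posterior Beta(11/2, 11/3)
obs 4: x=0 → posterior Beta(11/2, 14/3)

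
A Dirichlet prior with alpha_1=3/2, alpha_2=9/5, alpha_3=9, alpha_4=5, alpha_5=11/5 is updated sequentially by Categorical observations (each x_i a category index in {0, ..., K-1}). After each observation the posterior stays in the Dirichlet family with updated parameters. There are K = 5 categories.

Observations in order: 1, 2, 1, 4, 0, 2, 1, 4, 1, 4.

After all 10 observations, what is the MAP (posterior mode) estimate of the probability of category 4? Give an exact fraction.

obs 1: x=1 → posterior Dirichlet(3/2, 14/5, 9, 5, 11/5)
obs 2: x=2 → posterior Dirichlet(3/2, 14/5, 10, 5, 11/5)
obs 3: x=1 → posterior Dirichlet(3/2, 19/5, 10, 5, 11/5)
obs 4: x=4 → posterior Dirichlet(3/2, 19/5, 10, 5, 16/5)
obs 5: x=0 → posterior Dirichlet(5/2, 19/5, 10, 5, 16/5)
obs 6: x=2 → posterior Dirichlet(5/2, 19/5, 11, 5, 16/5)
obs 7: x=1 → posterior Dirichlet(5/2, 24/5, 11, 5, 16/5)
obs 8: x=4 → posterior Dirichlet(5/2, 24/5, 11, 5, 21/5)
obs 9: x=1 → posterior Dirichlet(5/2, 29/5, 11, 5, 21/5)
obs 10: x=4 → posterior Dirichlet(5/2, 29/5, 11, 5, 26/5)

6/35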